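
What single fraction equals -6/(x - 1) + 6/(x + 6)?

Common denominator (x - 1)(x + 6). Numerator: -6(x + 6) + 6(x - 1) = (-6x - 36) + (6x - 6) = -42
Result: (-42)/[(x - 1)(x + 6)]


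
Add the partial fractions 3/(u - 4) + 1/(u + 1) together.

Common denominator (u - 4)(u + 1). Numerator: 3(u + 1) + 1(u - 4) = (3u + 3) + (u - 4) = 4u - 1
Result: (4u - 1)/[(u - 4)(u + 1)]


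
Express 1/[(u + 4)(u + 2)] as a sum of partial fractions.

1/(u + 4)(u + 2) = P/(u + 4) + Q/(u + 2). P = 1/(-4 + 2) = -1/2, Q = 1/(-2 + 4) = 1/2
Result: (-1/2)/(u + 4) + (1/2)/(u + 2)


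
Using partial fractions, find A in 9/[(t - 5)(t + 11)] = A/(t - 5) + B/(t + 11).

Cover-up at t = 5: A = 9/(5 + 11) = 9/16


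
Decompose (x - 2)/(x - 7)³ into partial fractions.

(x - 2) = P(x - 7)² + Q(x - 7) + R. At x = 7: R = 1·7 - 2 = 5. Coefficients: P = 0, Q = 1
Result: 1/(x - 7)² + 5/(x - 7)³


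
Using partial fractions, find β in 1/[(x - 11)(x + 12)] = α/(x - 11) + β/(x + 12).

Cover-up at x = -12: β = 1/(-12 - 11) = -1/23


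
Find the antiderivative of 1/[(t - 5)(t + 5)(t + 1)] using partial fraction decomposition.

Cover-up: P = 1/60, Q = 1/40, R = -1/24. Decomposition: (1/60)/(t - 5) + (1/40)/(t + 5) - (1/24)/(t + 1). Integrate each term: (1/60) ln|(t - 5)| + (1/40) ln|(t + 5)| - (1/24) ln|(t + 1)| + C


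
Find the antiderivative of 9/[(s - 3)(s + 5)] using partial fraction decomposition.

Decompose: 9/[(s - 3)(s + 5)] = (9/8)/(s - 3) - (9/8)/(s + 5). Integrate each term: (9/8) ln|(s - 3)| - (9/8) ln|(s + 5)| + C


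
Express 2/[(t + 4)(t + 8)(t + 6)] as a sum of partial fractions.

Using cover-up method: α = 1/4, β = 1/4, γ = -1/2
Result: (1/4)/(t + 4) + (1/4)/(t + 8) - (1/2)/(t + 6)


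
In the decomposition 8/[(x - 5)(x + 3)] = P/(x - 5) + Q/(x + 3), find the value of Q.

Cover-up at x = -3: Q = 8/(-3 - 5) = -8/8 = -1


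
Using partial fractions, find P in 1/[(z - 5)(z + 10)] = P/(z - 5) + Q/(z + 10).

Cover-up at z = 5: P = 1/(5 + 10) = 1/15


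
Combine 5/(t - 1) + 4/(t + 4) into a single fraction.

Common denominator (t - 1)(t + 4). Numerator: 5(t + 4) + 4(t - 1) = (5t + 20) + (4t - 4) = 9t + 16
Result: (9t + 16)/[(t - 1)(t + 4)]


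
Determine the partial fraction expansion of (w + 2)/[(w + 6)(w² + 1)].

At w=-6: A = (1·(-6) + 2)/((-6)² + 1) = -4/37. B = -A = 4/37, C = 1 - (-6)·A = 13/37
Result: (-4/37)/(w + 6) + ((4/37)w + 13/37)/(w² + 1)


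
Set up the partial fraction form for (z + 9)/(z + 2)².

Repeated linear factor: α/(z + 2) + β/(z + 2)²


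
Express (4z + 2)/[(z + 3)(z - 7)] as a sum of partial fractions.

At z=-3: P = (4·(-3) + 2)/(-3 - 7) = 1. At z=7: Q = (4·7 + 2)/(7 + 3) = 3
Result: 1/(z + 3) + 3/(z - 7)


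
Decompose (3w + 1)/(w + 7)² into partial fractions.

(3w + 1) = P(w + 7) + Q. At w = -7: Q = 3·(-7) + 1 = -20. Coeff of w: P = 3
Result: 3/(w + 7) - 20/(w + 7)²


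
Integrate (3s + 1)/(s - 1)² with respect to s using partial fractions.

Decompose: A = 3, B = 3·1 + 1 = 4, so (3s + 1)/(s - 1)² = 3/(s - 1) + 4/(s - 1)². Integrate: ∫ A/(s - 1) ds = 3 ln|(s - 1)|; ∫ B/(s - 1)² ds = -4/(s - 1). Sum: 3 ln|(s - 1)| - 4/(s - 1) + C


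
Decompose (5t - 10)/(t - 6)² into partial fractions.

(5t - 10) = P(t - 6) + Q. At t = 6: Q = 5·6 - 10 = 20. Coeff of t: P = 5
Result: 5/(t - 6) + 20/(t - 6)²


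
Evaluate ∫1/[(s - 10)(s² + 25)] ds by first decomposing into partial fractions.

Cover-up at s=10: α = 1/(10²+25) = 1/125. Coeff matching: β = -1/125, γ = -2/25. Decomposition: (1/125)/(s - 10) - ((1/125)s + 2/25)/(s² + 25). Integrate: linear → ln, quadratic → (1/2)ln + arctan: (1/125) ln|(s - 10)| - (1/250) ln(s² + 25) - (2/125) arctan(s/5) + C


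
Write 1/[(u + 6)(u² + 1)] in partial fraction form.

Cover-up at u = -6: P = 1/((-6)² + 1) = 1/37. Then Q = -P = -1/37, R = -P·(0 - 6) = 6/37
Result: (1/37)/(u + 6) - ((1/37)u - 6/37)/(u² + 1)


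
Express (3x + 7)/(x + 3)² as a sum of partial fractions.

(3x + 7) = A(x + 3) + B. At x = -3: B = 3·(-3) + 7 = -2. Coeff of x: A = 3
Result: 3/(x + 3) - 2/(x + 3)²


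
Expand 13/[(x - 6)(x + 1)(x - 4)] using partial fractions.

Using cover-up method: P = 13/14, Q = 13/35, R = -13/10
Result: (13/14)/(x - 6) + (13/35)/(x + 1) - (13/10)/(x - 4)


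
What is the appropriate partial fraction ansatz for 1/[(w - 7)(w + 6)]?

Distinct linear factors: A/(w - 7) + B/(w + 6)


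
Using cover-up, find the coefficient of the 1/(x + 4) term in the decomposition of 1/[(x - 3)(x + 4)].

Cover (x + 4), set x=-4: 1/((x - 3) at x=-4) = 1/(-7) = -1/7


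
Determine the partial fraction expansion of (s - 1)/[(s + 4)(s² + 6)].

At s=-4: α = (1·(-4) - 1)/((-4)² + 6) = -5/22. β = -α = 5/22, γ = 1 - (-4)·α = 1/11
Result: (-5/22)/(s + 4) + ((5/22)s + 1/11)/(s² + 6)


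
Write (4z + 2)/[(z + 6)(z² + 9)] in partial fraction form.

At z=-6: A = (4·(-6) + 2)/((-6)² + 9) = -22/45. B = -A = 22/45, C = 4 - (-6)·A = 16/15
Result: (-22/45)/(z + 6) + ((22/45)z + 16/15)/(z² + 9)


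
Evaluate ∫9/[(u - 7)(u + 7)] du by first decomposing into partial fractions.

Decompose: 9/[(u - 7)(u + 7)] = (9/14)/(u - 7) - (9/14)/(u + 7). Integrate each term: (9/14) ln|(u - 7)| - (9/14) ln|(u + 7)| + C


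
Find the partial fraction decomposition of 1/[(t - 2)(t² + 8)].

Cover-up at t = 2: P = 1/(2² + 8) = 1/12. Then Q = -P = -1/12, R = -P·(0 + 2) = -1/6
Result: (1/12)/(t - 2) - ((1/12)t + 1/6)/(t² + 8)


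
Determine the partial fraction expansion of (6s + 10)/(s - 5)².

(6s + 10) = A(s - 5) + B. At s = 5: B = 6·5 + 10 = 40. Coeff of s: A = 6
Result: 6/(s - 5) + 40/(s - 5)²


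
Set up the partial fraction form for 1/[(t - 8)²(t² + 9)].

Repeated linear + quadratic: A/(t - 8) + B/(t - 8)² + (Ct + D)/(t² + 9)


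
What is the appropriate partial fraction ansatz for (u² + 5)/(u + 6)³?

Repeated linear factor (power 3): P/(u + 6) + Q/(u + 6)² + R/(u + 6)³


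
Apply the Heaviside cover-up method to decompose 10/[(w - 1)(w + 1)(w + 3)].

Cover (w - 1), w=1: α = 10/[(1 + 1)(1 + 3)] = 5/4. Cover (w + 1), w=-1: β = 10/[(-1 - 1)(-1 + 3)] = -5/2. Cover (w + 3), w=-3: γ = 10/[(-3 - 1)(-3 + 1)] = 5/4.
Result: (5/4)/(w - 1) - (5/2)/(w + 1) + (5/4)/(w + 3)


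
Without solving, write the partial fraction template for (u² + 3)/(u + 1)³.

Repeated linear factor (power 3): α/(u + 1) + β/(u + 1)² + γ/(u + 1)³


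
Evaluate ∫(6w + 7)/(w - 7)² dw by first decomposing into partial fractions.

Decompose: A = 6, B = 6·7 + 7 = 49, so (6w + 7)/(w - 7)² = 6/(w - 7) + 49/(w - 7)². Integrate: ∫ A/(w - 7) dw = 6 ln|(w - 7)|; ∫ B/(w - 7)² dw = -49/(w - 7). Sum: 6 ln|(w - 7)| - 49/(w - 7) + C


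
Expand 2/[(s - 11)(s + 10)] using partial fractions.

2/(s - 11)(s + 10) = P/(s - 11) + Q/(s + 10). P = 2/(11 + 10) = 2/21, Q = 2/(-10 - 11) = -2/21
Result: (2/21)/(s - 11) - (2/21)/(s + 10)


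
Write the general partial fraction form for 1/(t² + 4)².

Repeated quadratic factor: (αt + β)/(t² + 4) + (γt + δ)/(t² + 4)²


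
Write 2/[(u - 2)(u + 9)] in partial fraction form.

2/(u - 2)(u + 9) = P/(u - 2) + Q/(u + 9). P = 2/(2 + 9) = 2/11, Q = 2/(-9 - 2) = -2/11
Result: (2/11)/(u - 2) - (2/11)/(u + 9)


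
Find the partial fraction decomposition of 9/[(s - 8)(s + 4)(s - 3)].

Using cover-up method: P = 3/20, Q = 3/28, R = -9/35
Result: (3/20)/(s - 8) + (3/28)/(s + 4) - (9/35)/(s - 3)


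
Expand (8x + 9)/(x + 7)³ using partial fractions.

(8x + 9) = A(x + 7)² + B(x + 7) + C. At x = -7: C = 8·(-7) + 9 = -47. Coefficients: A = 0, B = 8
Result: 8/(x + 7)² - 47/(x + 7)³


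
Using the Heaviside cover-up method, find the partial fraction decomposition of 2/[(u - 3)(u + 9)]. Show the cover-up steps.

Cover (u - 3): set u=3, get α = 2/(3 + 9) = 1/6. Cover (u + 9): set u=-9, get β = 2/(-9 - 3) = -1/6.
Result: (1/6)/(u - 3) - (1/6)/(u + 9)


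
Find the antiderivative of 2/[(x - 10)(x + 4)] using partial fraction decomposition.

Decompose: 2/[(x - 10)(x + 4)] = (1/7)/(x - 10) - (1/7)/(x + 4). Integrate each term: (1/7) ln|(x - 10)| - (1/7) ln|(x + 4)| + C


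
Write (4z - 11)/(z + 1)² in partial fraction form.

(4z - 11) = A(z + 1) + B. At z = -1: B = 4·(-1) - 11 = -15. Coeff of z: A = 4
Result: 4/(z + 1) - 15/(z + 1)²


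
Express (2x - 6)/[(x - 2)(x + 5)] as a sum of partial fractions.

At x=2: A = (2·2 - 6)/(2 + 5) = -2/7. At x=-5: B = (2·(-5) - 6)/(-5 - 2) = 16/7
Result: (-2/7)/(x - 2) + (16/7)/(x + 5)


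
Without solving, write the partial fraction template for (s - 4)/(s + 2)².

Repeated linear factor: α/(s + 2) + β/(s + 2)²


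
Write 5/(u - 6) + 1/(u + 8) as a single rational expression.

Common denominator (u - 6)(u + 8). Numerator: 5(u + 8) + 1(u - 6) = (5u + 40) + (u - 6) = 6u + 34
Result: (6u + 34)/[(u - 6)(u + 8)]


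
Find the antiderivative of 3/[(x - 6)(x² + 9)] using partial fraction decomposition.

Cover-up at x=6: P = 3/(6²+9) = 1/15. Coeff matching: Q = -1/15, R = -2/5. Decomposition: (1/15)/(x - 6) - ((1/15)x + 2/5)/(x² + 9). Integrate: linear → ln, quadratic → (1/2)ln + arctan: (1/15) ln|(x - 6)| - (1/30) ln(x² + 9) - (2/15) arctan(x/3) + C


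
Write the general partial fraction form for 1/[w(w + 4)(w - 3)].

Three distinct linear factors: α/w + β/(w + 4) + γ/(w - 3)


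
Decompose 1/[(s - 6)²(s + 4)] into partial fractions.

Cover-up at s=-4: R = 1/(-4 - 6)² = 1/100. Cover-up at s=6: Q = 1/(6 + 4) = 1/10. Comparing s² coeff: P = -R = -1/100
Result: (-1/100)/(s - 6) + (1/10)/(s - 6)² + (1/100)/(s + 4)


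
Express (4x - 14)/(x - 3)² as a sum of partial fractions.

(4x - 14) = α(x - 3) + β. At x = 3: β = 4·3 - 14 = -2. Coeff of x: α = 4
Result: 4/(x - 3) - 2/(x - 3)²


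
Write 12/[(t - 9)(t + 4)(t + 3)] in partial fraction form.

Using cover-up method: P = 1/13, Q = 12/13, R = -1
Result: (1/13)/(t - 9) + (12/13)/(t + 4) - 1/(t + 3)


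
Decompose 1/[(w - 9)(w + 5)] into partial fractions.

1/(w - 9)(w + 5) = α/(w - 9) + β/(w + 5). α = 1/(9 + 5) = 1/14, β = 1/(-5 - 9) = -1/14
Result: (1/14)/(w - 9) - (1/14)/(w + 5)


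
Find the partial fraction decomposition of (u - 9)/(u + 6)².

(u - 9) = A(u + 6) + B. At u = -6: B = 1·(-6) - 9 = -15. Coeff of u: A = 1
Result: 1/(u + 6) - 15/(u + 6)²


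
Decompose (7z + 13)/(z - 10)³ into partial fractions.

(7z + 13) = α(z - 10)² + β(z - 10) + γ. At z = 10: γ = 7·10 + 13 = 83. Coefficients: α = 0, β = 7
Result: 7/(z - 10)² + 83/(z - 10)³


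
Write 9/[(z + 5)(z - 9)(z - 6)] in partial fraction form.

Using cover-up method: α = 9/154, β = 3/14, γ = -3/11
Result: (9/154)/(z + 5) + (3/14)/(z - 9) - (3/11)/(z - 6)


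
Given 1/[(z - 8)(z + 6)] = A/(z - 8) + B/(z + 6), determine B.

Cover-up at z = -6: B = 1/(-6 - 8) = -1/14


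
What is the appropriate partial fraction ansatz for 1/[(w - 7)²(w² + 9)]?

Repeated linear + quadratic: A/(w - 7) + B/(w - 7)² + (Cw + D)/(w² + 9)


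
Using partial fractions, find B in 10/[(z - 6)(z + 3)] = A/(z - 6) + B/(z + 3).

Cover-up at z = -3: B = 10/(-3 - 6) = -10/9


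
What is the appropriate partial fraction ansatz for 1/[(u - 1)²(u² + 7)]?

Repeated linear + quadratic: A/(u - 1) + B/(u - 1)² + (Cu + D)/(u² + 7)


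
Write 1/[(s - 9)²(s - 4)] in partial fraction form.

Cover-up at s=4: γ = 1/(4 - 9)² = 1/25. Cover-up at s=9: β = 1/(9 - 4) = 1/5. Comparing s² coeff: α = -γ = -1/25
Result: (-1/25)/(s - 9) + (1/5)/(s - 9)² + (1/25)/(s - 4)


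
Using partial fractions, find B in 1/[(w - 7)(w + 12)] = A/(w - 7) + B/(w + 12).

Cover-up at w = -12: B = 1/(-12 - 7) = -1/19


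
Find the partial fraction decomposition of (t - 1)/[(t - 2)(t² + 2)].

At t=2: P = (1·2 - 1)/(2² + 2) = 1/6. Q = -P = -1/6, R = 1 - 2·P = 2/3
Result: (1/6)/(t - 2) - ((1/6)t - 2/3)/(t² + 2)


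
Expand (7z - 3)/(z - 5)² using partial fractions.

(7z - 3) = A(z - 5) + B. At z = 5: B = 7·5 - 3 = 32. Coeff of z: A = 7
Result: 7/(z - 5) + 32/(z - 5)²


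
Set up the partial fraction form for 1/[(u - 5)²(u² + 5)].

Repeated linear + quadratic: A/(u - 5) + B/(u - 5)² + (Cu + D)/(u² + 5)


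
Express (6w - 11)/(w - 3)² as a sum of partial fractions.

(6w - 11) = A(w - 3) + B. At w = 3: B = 6·3 - 11 = 7. Coeff of w: A = 6
Result: 6/(w - 3) + 7/(w - 3)²


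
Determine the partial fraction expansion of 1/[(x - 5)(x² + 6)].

Cover-up at x = 5: P = 1/(5² + 6) = 1/31. Then Q = -P = -1/31, R = -P·(0 + 5) = -5/31
Result: (1/31)/(x - 5) - ((1/31)x + 5/31)/(x² + 6)


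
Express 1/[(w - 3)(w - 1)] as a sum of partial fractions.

1/(w - 3)(w - 1) = A/(w - 3) + B/(w - 1). A = 1/(3 - 1) = 1/2, B = 1/(1 - 3) = -1/2
Result: (1/2)/(w - 3) - (1/2)/(w - 1)


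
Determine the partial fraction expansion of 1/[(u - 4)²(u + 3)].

Cover-up at u=-3: γ = 1/(-3 - 4)² = 1/49. Cover-up at u=4: β = 1/(4 + 3) = 1/7. Comparing u² coeff: α = -γ = -1/49
Result: (-1/49)/(u - 4) + (1/7)/(u - 4)² + (1/49)/(u + 3)


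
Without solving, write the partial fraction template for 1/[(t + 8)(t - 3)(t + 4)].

Three distinct linear factors: α/(t + 8) + β/(t - 3) + γ/(t + 4)


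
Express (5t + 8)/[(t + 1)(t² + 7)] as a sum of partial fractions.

At t=-1: α = (5·(-1) + 8)/((-1)² + 7) = 3/8. β = -α = -3/8, γ = 5 - (-1)·α = 43/8
Result: (3/8)/(t + 1) - ((3/8)t - 43/8)/(t² + 7)


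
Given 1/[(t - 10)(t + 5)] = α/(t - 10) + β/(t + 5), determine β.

Cover-up at t = -5: β = 1/(-5 - 10) = -1/15


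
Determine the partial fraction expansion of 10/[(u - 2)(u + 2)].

10/(u - 2)(u + 2) = A/(u - 2) + B/(u + 2). A = 10/(2 + 2) = 5/2, B = 10/(-2 - 2) = -5/2
Result: (5/2)/(u - 2) - (5/2)/(u + 2)


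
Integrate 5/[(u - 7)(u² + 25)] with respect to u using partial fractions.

Cover-up at u=7: A = 5/(7²+25) = 5/74. Coeff matching: B = -5/74, C = -35/74. Decomposition: (5/74)/(u - 7) - ((5/74)u + 35/74)/(u² + 25). Integrate: linear → ln, quadratic → (1/2)ln + arctan: (5/74) ln|(u - 7)| - (5/148) ln(u² + 25) - (7/74) arctan(u/5) + C


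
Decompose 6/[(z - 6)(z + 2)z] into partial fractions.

Using cover-up method: A = 1/8, B = 3/8, C = -1/2
Result: (1/8)/(z - 6) + (3/8)/(z + 2) - (1/2)/z


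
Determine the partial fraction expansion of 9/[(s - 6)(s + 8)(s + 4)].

Using cover-up method: A = 9/140, B = 9/56, C = -9/40
Result: (9/140)/(s - 6) + (9/56)/(s + 8) - (9/40)/(s + 4)


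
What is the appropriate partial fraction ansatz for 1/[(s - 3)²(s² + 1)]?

Repeated linear + quadratic: P/(s - 3) + Q/(s - 3)² + (Rs + S)/(s² + 1)


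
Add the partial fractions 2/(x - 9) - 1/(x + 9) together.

Common denominator (x - 9)(x + 9). Numerator: 2(x + 9) - 1(x - 9) = (2x + 18) - (x - 9) = x + 27
Result: (x + 27)/[(x - 9)(x + 9)]


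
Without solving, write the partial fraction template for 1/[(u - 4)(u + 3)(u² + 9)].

Two linear + quadratic: A/(u - 4) + B/(u + 3) + (Cu + D)/(u² + 9)


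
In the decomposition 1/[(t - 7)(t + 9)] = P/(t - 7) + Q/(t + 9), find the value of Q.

Cover-up at t = -9: Q = 1/(-9 - 7) = -1/16


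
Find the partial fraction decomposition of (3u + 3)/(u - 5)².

(3u + 3) = P(u - 5) + Q. At u = 5: Q = 3·5 + 3 = 18. Coeff of u: P = 3
Result: 3/(u - 5) + 18/(u - 5)²


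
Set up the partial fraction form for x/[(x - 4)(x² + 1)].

Linear + irreducible quadratic: α/(x - 4) + (βx + γ)/(x² + 1)


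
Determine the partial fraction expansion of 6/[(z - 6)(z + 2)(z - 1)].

Using cover-up method: P = 3/20, Q = 1/4, R = -2/5
Result: (3/20)/(z - 6) + (1/4)/(z + 2) - (2/5)/(z - 1)


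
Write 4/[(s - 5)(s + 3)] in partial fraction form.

4/(s - 5)(s + 3) = A/(s - 5) + B/(s + 3). A = 4/(5 + 3) = 1/2, B = 4/(-3 - 5) = -1/2
Result: (1/2)/(s - 5) - (1/2)/(s + 3)


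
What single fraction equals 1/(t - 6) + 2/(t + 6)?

Common denominator (t - 6)(t + 6). Numerator: 1(t + 6) + 2(t - 6) = (t + 6) + (2t - 12) = 3t - 6
Result: (3t - 6)/[(t - 6)(t + 6)]


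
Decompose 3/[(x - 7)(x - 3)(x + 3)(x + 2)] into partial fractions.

Using Heaviside cover-up: (1/120)/(x - 7) - (1/40)/(x - 3) - (1/20)/(x + 3) + (1/15)/(x + 2)


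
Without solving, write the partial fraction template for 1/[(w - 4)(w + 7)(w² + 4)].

Two linear + quadratic: α/(w - 4) + β/(w + 7) + (γw + δ)/(w² + 4)


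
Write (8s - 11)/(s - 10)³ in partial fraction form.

(8s - 11) = α(s - 10)² + β(s - 10) + γ. At s = 10: γ = 8·10 - 11 = 69. Coefficients: α = 0, β = 8
Result: 8/(s - 10)² + 69/(s - 10)³


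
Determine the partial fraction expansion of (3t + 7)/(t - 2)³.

(3t + 7) = A(t - 2)² + B(t - 2) + C. At t = 2: C = 3·2 + 7 = 13. Coefficients: A = 0, B = 3
Result: 3/(t - 2)² + 13/(t - 2)³


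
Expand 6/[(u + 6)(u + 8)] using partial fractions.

6/(u + 6)(u + 8) = α/(u + 6) + β/(u + 8). α = 6/(-6 + 8) = 3, β = 6/(-8 + 6) = -3
Result: 3/(u + 6) - 3/(u + 8)


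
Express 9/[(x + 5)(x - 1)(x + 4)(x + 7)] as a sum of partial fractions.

Using Heaviside cover-up: (3/4)/(x + 5) + (3/80)/(x - 1) - (3/5)/(x + 4) - (3/16)/(x + 7)


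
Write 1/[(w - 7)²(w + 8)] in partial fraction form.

Cover-up at w=-8: γ = 1/(-8 - 7)² = 1/225. Cover-up at w=7: β = 1/(7 + 8) = 1/15. Comparing w² coeff: α = -γ = -1/225
Result: (-1/225)/(w - 7) + (1/15)/(w - 7)² + (1/225)/(w + 8)


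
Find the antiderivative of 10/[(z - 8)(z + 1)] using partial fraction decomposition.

Decompose: 10/[(z - 8)(z + 1)] = (10/9)/(z - 8) - (10/9)/(z + 1). Integrate each term: (10/9) ln|(z - 8)| - (10/9) ln|(z + 1)| + C


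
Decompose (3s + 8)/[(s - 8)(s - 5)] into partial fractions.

At s=8: α = (3·8 + 8)/(8 - 5) = 32/3. At s=5: β = (3·5 + 8)/(5 - 8) = -23/3
Result: (32/3)/(s - 8) - (23/3)/(s - 5)


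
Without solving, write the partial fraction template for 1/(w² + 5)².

Repeated quadratic factor: (Aw + B)/(w² + 5) + (Cw + D)/(w² + 5)²


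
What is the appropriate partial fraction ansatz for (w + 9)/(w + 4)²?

Repeated linear factor: A/(w + 4) + B/(w + 4)²


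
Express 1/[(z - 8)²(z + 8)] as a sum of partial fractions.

Cover-up at z=-8: γ = 1/(-8 - 8)² = 1/256. Cover-up at z=8: β = 1/(8 + 8) = 1/16. Comparing z² coeff: α = -γ = -1/256
Result: (-1/256)/(z - 8) + (1/16)/(z - 8)² + (1/256)/(z + 8)


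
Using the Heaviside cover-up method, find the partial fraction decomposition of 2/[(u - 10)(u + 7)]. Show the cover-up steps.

Cover (u - 10): set u=10, get P = 2/(10 + 7) = 2/17. Cover (u + 7): set u=-7, get Q = 2/(-7 - 10) = -2/17.
Result: (2/17)/(u - 10) - (2/17)/(u + 7)


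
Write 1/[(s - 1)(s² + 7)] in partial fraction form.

Cover-up at s = 1: A = 1/(1² + 7) = 1/8. Then B = -A = -1/8, C = -A·(0 + 1) = -1/8
Result: (1/8)/(s - 1) - ((1/8)s + 1/8)/(s² + 7)


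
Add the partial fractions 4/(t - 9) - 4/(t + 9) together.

Common denominator (t - 9)(t + 9). Numerator: 4(t + 9) - 4(t - 9) = (4t + 36) - (4t - 36) = 72
Result: (72)/[(t - 9)(t + 9)]


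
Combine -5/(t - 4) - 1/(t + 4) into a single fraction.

Common denominator (t - 4)(t + 4). Numerator: -5(t + 4) - 1(t - 4) = (-5t - 20) - (t - 4) = -6t - 16
Result: (-6t - 16)/[(t - 4)(t + 4)]


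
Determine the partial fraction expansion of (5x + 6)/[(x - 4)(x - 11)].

At x=4: α = (5·4 + 6)/(4 - 11) = -26/7. At x=11: β = (5·11 + 6)/(11 - 4) = 61/7
Result: (-26/7)/(x - 4) + (61/7)/(x - 11)


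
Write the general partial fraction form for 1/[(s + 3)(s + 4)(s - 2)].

Three distinct linear factors: A/(s + 3) + B/(s + 4) + C/(s - 2)


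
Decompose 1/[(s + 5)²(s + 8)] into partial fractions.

Cover-up at s=-8: C = 1/(-8 + 5)² = 1/9. Cover-up at s=-5: B = 1/(-5 + 8) = 1/3. Comparing s² coeff: A = -C = -1/9
Result: (-1/9)/(s + 5) + (1/3)/(s + 5)² + (1/9)/(s + 8)


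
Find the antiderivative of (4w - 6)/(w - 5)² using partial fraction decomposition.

Decompose: A = 4, B = 4·5 - 6 = 14, so (4w - 6)/(w - 5)² = 4/(w - 5) + 14/(w - 5)². Integrate: ∫ A/(w - 5) dw = 4 ln|(w - 5)|; ∫ B/(w - 5)² dw = -14/(w - 5). Sum: 4 ln|(w - 5)| - 14/(w - 5) + C


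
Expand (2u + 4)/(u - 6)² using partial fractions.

(2u + 4) = A(u - 6) + B. At u = 6: B = 2·6 + 4 = 16. Coeff of u: A = 2
Result: 2/(u - 6) + 16/(u - 6)²


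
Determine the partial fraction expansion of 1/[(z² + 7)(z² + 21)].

Coefficient matching gives A = C = 0, B = 1/(21-7) = 1/14, D = -B = -1/14
Result: (1/14)/(z² + 7) - (1/14)/(z² + 21)


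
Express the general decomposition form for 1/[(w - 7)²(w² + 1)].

Repeated linear + quadratic: P/(w - 7) + Q/(w - 7)² + (Rw + S)/(w² + 1)


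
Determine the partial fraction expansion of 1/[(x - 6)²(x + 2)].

Cover-up at x=-2: R = 1/(-2 - 6)² = 1/64. Cover-up at x=6: Q = 1/(6 + 2) = 1/8. Comparing x² coeff: P = -R = -1/64
Result: (-1/64)/(x - 6) + (1/8)/(x - 6)² + (1/64)/(x + 2)


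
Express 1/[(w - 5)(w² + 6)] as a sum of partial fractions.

Cover-up at w = 5: P = 1/(5² + 6) = 1/31. Then Q = -P = -1/31, R = -P·(0 + 5) = -5/31
Result: (1/31)/(w - 5) - ((1/31)w + 5/31)/(w² + 6)


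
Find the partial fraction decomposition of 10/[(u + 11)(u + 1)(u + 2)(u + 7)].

Using Heaviside cover-up: (-1/36)/(u + 11) + (1/6)/(u + 1) - (2/9)/(u + 2) + (1/12)/(u + 7)


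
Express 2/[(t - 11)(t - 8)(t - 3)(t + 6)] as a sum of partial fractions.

Using Heaviside cover-up: (1/204)/(t - 11) - (1/105)/(t - 8) + (1/180)/(t - 3) - (1/1071)/(t + 6)


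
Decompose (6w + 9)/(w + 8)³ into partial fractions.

(6w + 9) = α(w + 8)² + β(w + 8) + γ. At w = -8: γ = 6·(-8) + 9 = -39. Coefficients: α = 0, β = 6
Result: 6/(w + 8)² - 39/(w + 8)³


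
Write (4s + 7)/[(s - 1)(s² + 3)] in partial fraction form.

At s=1: α = (4·1 + 7)/(1² + 3) = 11/4. β = -α = -11/4, γ = 4 - 1·α = 5/4
Result: (11/4)/(s - 1) - ((11/4)s - 5/4)/(s² + 3)


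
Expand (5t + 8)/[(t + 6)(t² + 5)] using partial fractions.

At t=-6: α = (5·(-6) + 8)/((-6)² + 5) = -22/41. β = -α = 22/41, γ = 5 - (-6)·α = 73/41
Result: (-22/41)/(t + 6) + ((22/41)t + 73/41)/(t² + 5)


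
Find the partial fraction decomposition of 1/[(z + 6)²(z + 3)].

Cover-up at z=-3: C = 1/(-3 + 6)² = 1/9. Cover-up at z=-6: B = 1/(-6 + 3) = -1/3. Comparing z² coeff: A = -C = -1/9
Result: (-1/9)/(z + 6) - (1/3)/(z + 6)² + (1/9)/(z + 3)


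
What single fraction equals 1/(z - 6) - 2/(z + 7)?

Common denominator (z - 6)(z + 7). Numerator: 1(z + 7) - 2(z - 6) = (z + 7) - (2z - 12) = -z + 19
Result: (-z + 19)/[(z - 6)(z + 7)]


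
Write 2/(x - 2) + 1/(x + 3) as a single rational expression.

Common denominator (x - 2)(x + 3). Numerator: 2(x + 3) + 1(x - 2) = (2x + 6) + (x - 2) = 3x + 4
Result: (3x + 4)/[(x - 2)(x + 3)]


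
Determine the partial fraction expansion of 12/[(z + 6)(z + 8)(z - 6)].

Using cover-up method: A = -1/2, B = 3/7, C = 1/14
Result: (-1/2)/(z + 6) + (3/7)/(z + 8) + (1/14)/(z - 6)


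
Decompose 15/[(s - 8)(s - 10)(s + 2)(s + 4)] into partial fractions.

Using Heaviside cover-up: (-1/16)/(s - 8) + (5/112)/(s - 10) + (1/16)/(s + 2) - (5/112)/(s + 4)


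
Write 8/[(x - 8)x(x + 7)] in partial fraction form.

Using cover-up method: α = 1/15, β = -1/7, γ = 8/105
Result: (1/15)/(x - 8) - (1/7)/x + (8/105)/(x + 7)


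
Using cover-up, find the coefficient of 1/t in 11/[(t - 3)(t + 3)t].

Cover t, set t=0: 11/[(0 - 3)(0 + 3)] = -11/9


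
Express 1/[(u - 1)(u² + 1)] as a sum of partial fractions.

Cover-up at u = 1: P = 1/(1² + 1) = 1/2. Then Q = -P = -1/2, R = -P·(0 + 1) = -1/2
Result: (1/2)/(u - 1) - ((1/2)u + 1/2)/(u² + 1)


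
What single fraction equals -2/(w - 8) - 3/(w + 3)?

Common denominator (w - 8)(w + 3). Numerator: -2(w + 3) - 3(w - 8) = (-2w - 6) - (3w - 24) = -5w + 18
Result: (-5w + 18)/[(w - 8)(w + 3)]


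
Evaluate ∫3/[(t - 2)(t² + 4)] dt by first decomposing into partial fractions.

Cover-up at t=2: P = 3/(2²+4) = 3/8. Coeff matching: Q = -3/8, R = -3/4. Decomposition: (3/8)/(t - 2) - ((3/8)t + 3/4)/(t² + 4). Integrate: linear → ln, quadratic → (1/2)ln + arctan: (3/8) ln|(t - 2)| - (3/16) ln(t² + 4) - (3/8) arctan(t/2) + C


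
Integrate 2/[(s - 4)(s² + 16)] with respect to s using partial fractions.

Cover-up at s=4: A = 2/(4²+16) = 1/16. Coeff matching: B = -1/16, C = -1/4. Decomposition: (1/16)/(s - 4) - ((1/16)s + 1/4)/(s² + 16). Integrate: linear → ln, quadratic → (1/2)ln + arctan: (1/16) ln|(s - 4)| - (1/32) ln(s² + 16) - (1/16) arctan(s/4) + C


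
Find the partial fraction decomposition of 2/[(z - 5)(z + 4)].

2/(z - 5)(z + 4) = A/(z - 5) + B/(z + 4). A = 2/(5 + 4) = 2/9, B = 2/(-4 - 5) = -2/9
Result: (2/9)/(z - 5) - (2/9)/(z + 4)


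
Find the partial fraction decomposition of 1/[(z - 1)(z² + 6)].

Cover-up at z = 1: P = 1/(1² + 6) = 1/7. Then Q = -P = -1/7, R = -P·(0 + 1) = -1/7
Result: (1/7)/(z - 1) - ((1/7)z + 1/7)/(z² + 6)


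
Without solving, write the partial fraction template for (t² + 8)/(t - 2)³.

Repeated linear factor (power 3): α/(t - 2) + β/(t - 2)² + γ/(t - 2)³


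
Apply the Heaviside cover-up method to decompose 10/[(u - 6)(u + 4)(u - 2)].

Cover (u - 6), u=6: P = 10/[(6 + 4)(6 - 2)] = 1/4. Cover (u + 4), u=-4: Q = 10/[(-4 - 6)(-4 - 2)] = 1/6. Cover (u - 2), u=2: R = 10/[(2 - 6)(2 + 4)] = -5/12.
Result: (1/4)/(u - 6) + (1/6)/(u + 4) - (5/12)/(u - 2)


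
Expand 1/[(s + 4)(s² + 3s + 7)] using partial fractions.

Cover-up at s = -4: A = 1/((-4)² + 3·(-4) + 7) = 1/11. Then B = -A = -1/11, C = -A·(3 - 4) = 1/11
Result: (1/11)/(s + 4) - ((1/11)s - 1/11)/(s² + 3s + 7)


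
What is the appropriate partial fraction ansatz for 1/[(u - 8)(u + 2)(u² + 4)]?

Two linear + quadratic: A/(u - 8) + B/(u + 2) + (Cu + D)/(u² + 4)


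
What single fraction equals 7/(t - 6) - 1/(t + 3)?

Common denominator (t - 6)(t + 3). Numerator: 7(t + 3) - 1(t - 6) = (7t + 21) - (t - 6) = 6t + 27
Result: (6t + 27)/[(t - 6)(t + 3)]


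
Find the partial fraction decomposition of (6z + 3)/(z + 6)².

(6z + 3) = α(z + 6) + β. At z = -6: β = 6·(-6) + 3 = -33. Coeff of z: α = 6
Result: 6/(z + 6) - 33/(z + 6)²


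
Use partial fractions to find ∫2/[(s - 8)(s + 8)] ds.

Decompose: 2/[(s - 8)(s + 8)] = (1/8)/(s - 8) - (1/8)/(s + 8). Integrate each term: (1/8) ln|(s - 8)| - (1/8) ln|(s + 8)| + C


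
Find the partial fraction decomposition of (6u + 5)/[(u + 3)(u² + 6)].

At u=-3: P = (6·(-3) + 5)/((-3)² + 6) = -13/15. Q = -P = 13/15, R = 6 - (-3)·P = 17/5
Result: (-13/15)/(u + 3) + ((13/15)u + 17/5)/(u² + 6)


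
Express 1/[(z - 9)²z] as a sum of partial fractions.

Cover-up at z=0: R = 1/(0 - 9)² = 1/81. Cover-up at z=9: Q = 1/(9 - 0) = 1/9. Comparing z² coeff: P = -R = -1/81
Result: (-1/81)/(z - 9) + (1/9)/(z - 9)² + (1/81)/z


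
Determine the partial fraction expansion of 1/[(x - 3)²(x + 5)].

Cover-up at x=-5: C = 1/(-5 - 3)² = 1/64. Cover-up at x=3: B = 1/(3 + 5) = 1/8. Comparing x² coeff: A = -C = -1/64
Result: (-1/64)/(x - 3) + (1/8)/(x - 3)² + (1/64)/(x + 5)


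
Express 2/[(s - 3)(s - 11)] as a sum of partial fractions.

2/(s - 3)(s - 11) = P/(s - 3) + Q/(s - 11). P = 2/(3 - 11) = -1/4, Q = 2/(11 - 3) = 1/4
Result: (-1/4)/(s - 3) + (1/4)/(s - 11)


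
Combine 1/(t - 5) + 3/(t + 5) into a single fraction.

Common denominator (t - 5)(t + 5). Numerator: 1(t + 5) + 3(t - 5) = (t + 5) + (3t - 15) = 4t - 10
Result: (4t - 10)/[(t - 5)(t + 5)]


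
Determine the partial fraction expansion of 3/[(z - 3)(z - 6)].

3/(z - 3)(z - 6) = α/(z - 3) + β/(z - 6). α = 3/(3 - 6) = -1, β = 3/(6 - 3) = 1
Result: -1/(z - 3) + 1/(z - 6)


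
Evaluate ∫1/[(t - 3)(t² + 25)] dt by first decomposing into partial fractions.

Cover-up at t=3: A = 1/(3²+25) = 1/34. Coeff matching: B = -1/34, C = -3/34. Decomposition: (1/34)/(t - 3) - ((1/34)t + 3/34)/(t² + 25). Integrate: linear → ln, quadratic → (1/2)ln + arctan: (1/34) ln|(t - 3)| - (1/68) ln(t² + 25) - (3/170) arctan(t/5) + C


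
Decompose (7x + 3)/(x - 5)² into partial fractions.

(7x + 3) = α(x - 5) + β. At x = 5: β = 7·5 + 3 = 38. Coeff of x: α = 7
Result: 7/(x - 5) + 38/(x - 5)²


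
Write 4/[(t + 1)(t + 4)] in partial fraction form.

4/(t + 1)(t + 4) = A/(t + 1) + B/(t + 4). A = 4/(-1 + 4) = 4/3, B = 4/(-4 + 1) = -4/3
Result: (4/3)/(t + 1) - (4/3)/(t + 4)


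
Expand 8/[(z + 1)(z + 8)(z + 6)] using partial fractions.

Using cover-up method: P = 8/35, Q = 4/7, R = -4/5
Result: (8/35)/(z + 1) + (4/7)/(z + 8) - (4/5)/(z + 6)


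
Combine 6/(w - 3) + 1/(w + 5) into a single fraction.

Common denominator (w - 3)(w + 5). Numerator: 6(w + 5) + 1(w - 3) = (6w + 30) + (w - 3) = 7w + 27
Result: (7w + 27)/[(w - 3)(w + 5)]


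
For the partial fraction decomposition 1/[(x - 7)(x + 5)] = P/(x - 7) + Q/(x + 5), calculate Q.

Cover-up at x = -5: Q = 1/(-5 - 7) = -1/12


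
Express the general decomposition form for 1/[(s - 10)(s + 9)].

Distinct linear factors: P/(s - 10) + Q/(s + 9)


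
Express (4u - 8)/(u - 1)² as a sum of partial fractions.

(4u - 8) = P(u - 1) + Q. At u = 1: Q = 4·1 - 8 = -4. Coeff of u: P = 4
Result: 4/(u - 1) - 4/(u - 1)²


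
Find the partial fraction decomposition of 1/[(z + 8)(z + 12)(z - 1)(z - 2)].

Using Heaviside cover-up: (1/360)/(z + 8) - (1/728)/(z + 12) - (1/117)/(z - 1) + (1/140)/(z - 2)


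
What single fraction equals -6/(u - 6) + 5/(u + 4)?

Common denominator (u - 6)(u + 4). Numerator: -6(u + 4) + 5(u - 6) = (-6u - 24) + (5u - 30) = -u - 54
Result: (-u - 54)/[(u - 6)(u + 4)]


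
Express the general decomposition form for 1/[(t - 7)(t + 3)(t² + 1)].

Two linear + quadratic: A/(t - 7) + B/(t + 3) + (Ct + D)/(t² + 1)


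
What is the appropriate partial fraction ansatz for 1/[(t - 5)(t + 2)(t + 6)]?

Three distinct linear factors: α/(t - 5) + β/(t + 2) + γ/(t + 6)


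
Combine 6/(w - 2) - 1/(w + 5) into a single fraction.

Common denominator (w - 2)(w + 5). Numerator: 6(w + 5) - 1(w - 2) = (6w + 30) - (w - 2) = 5w + 32
Result: (5w + 32)/[(w - 2)(w + 5)]


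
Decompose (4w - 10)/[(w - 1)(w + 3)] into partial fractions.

At w=1: α = (4·1 - 10)/(1 + 3) = -3/2. At w=-3: β = (4·(-3) - 10)/(-3 - 1) = 11/2
Result: (-3/2)/(w - 1) + (11/2)/(w + 3)


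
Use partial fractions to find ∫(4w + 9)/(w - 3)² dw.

Decompose: α = 4, β = 4·3 + 9 = 21, so (4w + 9)/(w - 3)² = 4/(w - 3) + 21/(w - 3)². Integrate: ∫ α/(w - 3) dw = 4 ln|(w - 3)|; ∫ β/(w - 3)² dw = -21/(w - 3). Sum: 4 ln|(w - 3)| - 21/(w - 3) + C


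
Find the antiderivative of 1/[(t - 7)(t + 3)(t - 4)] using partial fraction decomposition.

Cover-up: A = 1/30, B = 1/70, C = -1/21. Decomposition: (1/30)/(t - 7) + (1/70)/(t + 3) - (1/21)/(t - 4). Integrate each term: (1/30) ln|(t - 7)| + (1/70) ln|(t + 3)| - (1/21) ln|(t - 4)| + C


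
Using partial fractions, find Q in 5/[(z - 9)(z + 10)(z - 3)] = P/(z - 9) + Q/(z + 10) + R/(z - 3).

Cover-up at z = -10: Q = 5/[(-10 - 9)(-10 - 3)] = 5/[(-19)(-13)] = 5/247


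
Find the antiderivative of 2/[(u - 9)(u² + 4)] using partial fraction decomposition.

Cover-up at u=9: α = 2/(9²+4) = 2/85. Coeff matching: β = -2/85, γ = -18/85. Decomposition: (2/85)/(u - 9) - ((2/85)u + 18/85)/(u² + 4). Integrate: linear → ln, quadratic → (1/2)ln + arctan: (2/85) ln|(u - 9)| - (1/85) ln(u² + 4) - (9/85) arctan(u/2) + C


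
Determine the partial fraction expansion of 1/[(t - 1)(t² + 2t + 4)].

Cover-up at t = 1: P = 1/(1² + 2·1 + 4) = 1/7. Then Q = -P = -1/7, R = -P·(2 + 1) = -3/7
Result: (1/7)/(t - 1) - ((1/7)t + 3/7)/(t² + 2t + 4)


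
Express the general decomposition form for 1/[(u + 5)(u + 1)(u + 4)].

Three distinct linear factors: P/(u + 5) + Q/(u + 1) + R/(u + 4)


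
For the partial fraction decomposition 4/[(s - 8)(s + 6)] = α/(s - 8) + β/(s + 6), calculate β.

Cover-up at s = -6: β = 4/(-6 - 8) = -4/14 = -2/7


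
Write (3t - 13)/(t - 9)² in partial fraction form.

(3t - 13) = A(t - 9) + B. At t = 9: B = 3·9 - 13 = 14. Coeff of t: A = 3
Result: 3/(t - 9) + 14/(t - 9)²


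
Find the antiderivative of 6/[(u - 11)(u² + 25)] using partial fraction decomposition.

Cover-up at u=11: α = 6/(11²+25) = 3/73. Coeff matching: β = -3/73, γ = -33/73. Decomposition: (3/73)/(u - 11) - ((3/73)u + 33/73)/(u² + 25). Integrate: linear → ln, quadratic → (1/2)ln + arctan: (3/73) ln|(u - 11)| - (3/146) ln(u² + 25) - (33/365) arctan(u/5) + C


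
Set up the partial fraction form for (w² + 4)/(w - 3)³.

Repeated linear factor (power 3): α/(w - 3) + β/(w - 3)² + γ/(w - 3)³


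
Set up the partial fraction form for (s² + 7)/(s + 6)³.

Repeated linear factor (power 3): α/(s + 6) + β/(s + 6)² + γ/(s + 6)³


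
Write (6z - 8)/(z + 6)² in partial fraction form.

(6z - 8) = A(z + 6) + B. At z = -6: B = 6·(-6) - 8 = -44. Coeff of z: A = 6
Result: 6/(z + 6) - 44/(z + 6)²


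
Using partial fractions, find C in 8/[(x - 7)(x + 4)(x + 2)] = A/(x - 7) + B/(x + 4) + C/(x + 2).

Cover-up at x = -2: C = 8/[(-2 - 7)(-2 + 4)] = 8/[(-9)(2)] = -8/18 = -4/9


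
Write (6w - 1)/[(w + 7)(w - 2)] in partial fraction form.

At w=-7: A = (6·(-7) - 1)/(-7 - 2) = 43/9. At w=2: B = (6·2 - 1)/(2 + 7) = 11/9
Result: (43/9)/(w + 7) + (11/9)/(w - 2)


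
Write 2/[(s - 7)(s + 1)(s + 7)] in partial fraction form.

Using cover-up method: α = 1/56, β = -1/24, γ = 1/42
Result: (1/56)/(s - 7) - (1/24)/(s + 1) + (1/42)/(s + 7)


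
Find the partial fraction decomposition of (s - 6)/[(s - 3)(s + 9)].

At s=3: P = (1·3 - 6)/(3 + 9) = -1/4. At s=-9: Q = (1·(-9) - 6)/(-9 - 3) = 5/4
Result: (-1/4)/(s - 3) + (5/4)/(s + 9)


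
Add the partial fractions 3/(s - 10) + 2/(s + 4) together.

Common denominator (s - 10)(s + 4). Numerator: 3(s + 4) + 2(s - 10) = (3s + 12) + (2s - 20) = 5s - 8
Result: (5s - 8)/[(s - 10)(s + 4)]


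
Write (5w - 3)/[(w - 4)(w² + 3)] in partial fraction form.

At w=4: α = (5·4 - 3)/(4² + 3) = 17/19. β = -α = -17/19, γ = 5 - 4·α = 27/19
Result: (17/19)/(w - 4) - ((17/19)w - 27/19)/(w² + 3)


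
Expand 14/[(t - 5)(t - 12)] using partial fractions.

14/(t - 5)(t - 12) = A/(t - 5) + B/(t - 12). A = 14/(5 - 12) = -2, B = 14/(12 - 5) = 2
Result: -2/(t - 5) + 2/(t - 12)


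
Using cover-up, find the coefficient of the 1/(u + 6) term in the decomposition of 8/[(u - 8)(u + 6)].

Cover (u + 6), set u=-6: 8/((u - 8) at u=-6) = 8/(-14) = -4/7


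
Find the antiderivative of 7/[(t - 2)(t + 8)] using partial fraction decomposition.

Decompose: 7/[(t - 2)(t + 8)] = (7/10)/(t - 2) - (7/10)/(t + 8). Integrate each term: (7/10) ln|(t - 2)| - (7/10) ln|(t + 8)| + C


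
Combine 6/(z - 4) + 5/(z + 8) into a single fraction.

Common denominator (z - 4)(z + 8). Numerator: 6(z + 8) + 5(z - 4) = (6z + 48) + (5z - 20) = 11z + 28
Result: (11z + 28)/[(z - 4)(z + 8)]


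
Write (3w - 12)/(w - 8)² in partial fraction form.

(3w - 12) = A(w - 8) + B. At w = 8: B = 3·8 - 12 = 12. Coeff of w: A = 3
Result: 3/(w - 8) + 12/(w - 8)²


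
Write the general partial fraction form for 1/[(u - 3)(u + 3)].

Distinct linear factors: α/(u - 3) + β/(u + 3)


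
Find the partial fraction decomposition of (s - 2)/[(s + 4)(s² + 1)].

At s=-4: P = (1·(-4) - 2)/((-4)² + 1) = -6/17. Q = -P = 6/17, R = 1 - (-4)·P = -7/17
Result: (-6/17)/(s + 4) + ((6/17)s - 7/17)/(s² + 1)


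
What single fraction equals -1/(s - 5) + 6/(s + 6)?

Common denominator (s - 5)(s + 6). Numerator: -1(s + 6) + 6(s - 5) = (-s - 6) + (6s - 30) = 5s - 36
Result: (5s - 36)/[(s - 5)(s + 6)]


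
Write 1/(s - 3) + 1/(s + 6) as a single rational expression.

Common denominator (s - 3)(s + 6). Numerator: 1(s + 6) + 1(s - 3) = (s + 6) + (s - 3) = 2s + 3
Result: (2s + 3)/[(s - 3)(s + 6)]


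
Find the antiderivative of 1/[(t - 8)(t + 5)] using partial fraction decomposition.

Decompose: 1/[(t - 8)(t + 5)] = (1/13)/(t - 8) - (1/13)/(t + 5). Integrate each term: (1/13) ln|(t - 8)| - (1/13) ln|(t + 5)| + C


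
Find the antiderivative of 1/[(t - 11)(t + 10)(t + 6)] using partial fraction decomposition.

Cover-up: P = 1/357, Q = 1/84, R = -1/68. Decomposition: (1/357)/(t - 11) + (1/84)/(t + 10) - (1/68)/(t + 6). Integrate each term: (1/357) ln|(t - 11)| + (1/84) ln|(t + 10)| - (1/68) ln|(t + 6)| + C


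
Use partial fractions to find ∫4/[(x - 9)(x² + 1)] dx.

Cover-up at x=9: P = 4/(9²+1) = 2/41. Coeff matching: Q = -2/41, R = -18/41. Decomposition: (2/41)/(x - 9) - ((2/41)x + 18/41)/(x² + 1). Integrate: linear → ln, quadratic → (1/2)ln + arctan: (2/41) ln|(x - 9)| - (1/41) ln(x² + 1) - (18/41) arctan(x) + C


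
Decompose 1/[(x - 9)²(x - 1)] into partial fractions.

Cover-up at x=1: γ = 1/(1 - 9)² = 1/64. Cover-up at x=9: β = 1/(9 - 1) = 1/8. Comparing x² coeff: α = -γ = -1/64
Result: (-1/64)/(x - 9) + (1/8)/(x - 9)² + (1/64)/(x - 1)


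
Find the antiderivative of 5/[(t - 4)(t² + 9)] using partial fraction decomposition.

Cover-up at t=4: α = 5/(4²+9) = 1/5. Coeff matching: β = -1/5, γ = -4/5. Decomposition: (1/5)/(t - 4) - ((1/5)t + 4/5)/(t² + 9). Integrate: linear → ln, quadratic → (1/2)ln + arctan: (1/5) ln|(t - 4)| - (1/10) ln(t² + 9) - (4/15) arctan(t/3) + C


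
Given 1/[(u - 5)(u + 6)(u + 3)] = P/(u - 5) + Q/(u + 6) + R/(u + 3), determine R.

Cover-up at u = -3: R = 1/[(-3 - 5)(-3 + 6)] = 1/[(-8)(3)] = -1/24


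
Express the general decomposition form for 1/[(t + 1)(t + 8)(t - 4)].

Three distinct linear factors: α/(t + 1) + β/(t + 8) + γ/(t - 4)


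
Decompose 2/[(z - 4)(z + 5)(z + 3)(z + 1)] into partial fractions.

Using Heaviside cover-up: (2/315)/(z - 4) - (1/36)/(z + 5) + (1/14)/(z + 3) - (1/20)/(z + 1)


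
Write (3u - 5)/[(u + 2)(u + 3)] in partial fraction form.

At u=-2: α = (3·(-2) - 5)/(-2 + 3) = -11. At u=-3: β = (3·(-3) - 5)/(-3 + 2) = 14
Result: -11/(u + 2) + 14/(u + 3)


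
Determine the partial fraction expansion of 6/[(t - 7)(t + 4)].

6/(t - 7)(t + 4) = α/(t - 7) + β/(t + 4). α = 6/(7 + 4) = 6/11, β = 6/(-4 - 7) = -6/11
Result: (6/11)/(t - 7) - (6/11)/(t + 4)


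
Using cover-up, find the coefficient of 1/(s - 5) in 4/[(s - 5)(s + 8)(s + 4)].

Cover (s - 5), set s=5: 4/[(5 + 8)(5 + 4)] = 4/117


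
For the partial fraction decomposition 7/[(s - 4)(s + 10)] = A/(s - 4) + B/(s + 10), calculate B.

Cover-up at s = -10: B = 7/(-10 - 4) = -7/14 = -1/2


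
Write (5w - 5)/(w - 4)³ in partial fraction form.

(5w - 5) = A(w - 4)² + B(w - 4) + C. At w = 4: C = 5·4 - 5 = 15. Coefficients: A = 0, B = 5
Result: 5/(w - 4)² + 15/(w - 4)³


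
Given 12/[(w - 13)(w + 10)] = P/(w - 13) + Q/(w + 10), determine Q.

Cover-up at w = -10: Q = 12/(-10 - 13) = -12/23


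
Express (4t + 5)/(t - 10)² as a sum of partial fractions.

(4t + 5) = A(t - 10) + B. At t = 10: B = 4·10 + 5 = 45. Coeff of t: A = 4
Result: 4/(t - 10) + 45/(t - 10)²


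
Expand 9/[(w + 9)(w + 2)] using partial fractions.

9/(w + 9)(w + 2) = A/(w + 9) + B/(w + 2). A = 9/(-9 + 2) = -9/7, B = 9/(-2 + 9) = 9/7
Result: (-9/7)/(w + 9) + (9/7)/(w + 2)


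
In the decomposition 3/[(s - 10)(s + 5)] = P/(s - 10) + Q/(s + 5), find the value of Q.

Cover-up at s = -5: Q = 3/(-5 - 10) = -3/15 = -1/5


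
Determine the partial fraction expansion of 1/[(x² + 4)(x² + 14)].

Coefficient matching gives α = γ = 0, β = 1/(14-4) = 1/10, δ = -β = -1/10
Result: (1/10)/(x² + 4) - (1/10)/(x² + 14)
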